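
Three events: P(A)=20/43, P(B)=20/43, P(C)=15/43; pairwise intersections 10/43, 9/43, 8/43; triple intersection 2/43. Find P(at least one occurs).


P(A∪B∪C) = P(A)+P(B)+P(C) - P(AB)-P(AC)-P(BC) + P(ABC)
= 20/43+20/43+15/43 - 10/43-9/43-8/43 + 2/43
= 30/43

30/43


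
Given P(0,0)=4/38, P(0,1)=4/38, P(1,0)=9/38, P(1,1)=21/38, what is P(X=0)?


P(X=0) = P(0,0)+P(0,1) = 4/38 + 4/38 = 8/38 = 4/19

4/19


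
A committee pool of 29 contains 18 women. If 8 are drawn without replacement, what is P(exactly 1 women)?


P(X=1) = C(18,1)*C(11,7) / C(29,8)
= 18*330 / 4292145
= 5940/4292145 = 12/8671

12/8671


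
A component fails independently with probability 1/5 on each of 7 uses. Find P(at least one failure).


P(at least one) = 1 - P(none)
P(none) = (1 - 1/5)^7 = (4/5)^7 = 16384/78125
P(at least one) = 1 - 16384/78125 = 61741/78125

61741/78125


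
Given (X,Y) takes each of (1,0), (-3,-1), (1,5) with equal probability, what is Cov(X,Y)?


E[X]=-1/3, E[Y]=4/3, E[XY]=8/3
Cov(X,Y) = E[XY] - E[X]E[Y] = 8/3 + 1/3*4/3 = 28/9

28/9


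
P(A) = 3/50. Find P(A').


P(A') = 1 - P(A) = 1 - 3/50 = 47/50

47/50


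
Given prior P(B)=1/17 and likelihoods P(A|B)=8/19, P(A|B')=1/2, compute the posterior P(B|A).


P(A) = P(A|B)P(B) + P(A|B')P(B') = 8/19*1/17 + 1/2*16/17 = 160/323
P(B|A) = P(A|B)P(B)/P(A) = (8/323)/(160/323) = 1/20

1/20


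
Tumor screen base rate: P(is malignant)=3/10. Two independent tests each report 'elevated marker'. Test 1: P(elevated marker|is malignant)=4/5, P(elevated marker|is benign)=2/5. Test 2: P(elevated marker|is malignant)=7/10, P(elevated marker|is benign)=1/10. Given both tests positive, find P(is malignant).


After test 1: P(+) = 4/5*3/10 + 2/5*7/10 = 13/25
P(B|+) = (6/25)/(13/25) = 6/13
After test 2 (use post1 as new prior): P(+) = 7/10*6/13 + 1/10*7/13 = 49/130
P(B|+,+) = (21/65)/(49/130) = 6/7

6/7


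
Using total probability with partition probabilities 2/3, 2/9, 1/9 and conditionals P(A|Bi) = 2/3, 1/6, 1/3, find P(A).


P(A) = P(A|B1)P(B1) + P(A|B2)P(B2) + P(A|B3)P(B3)
= 2/3*2/3 + 1/6*2/9 + 1/3*1/9
= 4/9 + 1/27 + 1/27 = 14/27

14/27


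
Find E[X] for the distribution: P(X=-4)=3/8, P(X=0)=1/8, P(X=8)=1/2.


E[X] = sum(x * P(x))
= -4*3/8 + 0*1/8 + 8*1/2
= 5/2

5/2


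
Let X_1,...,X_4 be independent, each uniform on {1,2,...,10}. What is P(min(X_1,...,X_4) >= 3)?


P(min >= 3) = P(all X_i >= 3) = (P(X_1 >= 3))^4
= (8/10)^4 = (4/5)^4 = 256/625

256/625


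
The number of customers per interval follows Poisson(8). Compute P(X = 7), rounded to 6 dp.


P(X=7) = e^(-8) * 8^7 / 7!
≈ 0.0003354626279 * 2097152 / 5040
≈ 0.139587

0.139587


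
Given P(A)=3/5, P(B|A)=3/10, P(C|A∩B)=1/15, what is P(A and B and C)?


P(A∩B∩C) = P(A) * P(B|A) * P(C|A∩B)
= 3/5 * 3/10 * 1/15
= 9/50 * 1/15 = 3/250

3/250


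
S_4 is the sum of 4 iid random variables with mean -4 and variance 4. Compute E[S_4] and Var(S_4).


E[S_n] = n*mu = 4*-4 = -16
Var(S_n) = n*sigma^2 = 4*4 = 16

E[S_4]=-16, Var(S_4)=16


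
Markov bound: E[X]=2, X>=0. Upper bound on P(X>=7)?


Markov: P(X >= a) <= E[X]/a
P(X >= 7) <= 2/7

2/7


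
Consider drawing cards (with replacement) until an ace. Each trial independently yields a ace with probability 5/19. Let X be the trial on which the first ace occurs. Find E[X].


For geometric (trials until first success), E[X] = 1/p = 1/(5/19) = 19/5

19/5


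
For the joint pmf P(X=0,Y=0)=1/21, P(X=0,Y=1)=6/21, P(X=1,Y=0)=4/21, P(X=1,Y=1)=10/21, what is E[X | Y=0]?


P(Y=0) = 5/21
E[X|Y=0] = (0*1 + 1*4)/5 = 4/5

4/5


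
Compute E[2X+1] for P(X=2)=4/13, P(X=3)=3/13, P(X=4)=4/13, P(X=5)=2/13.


E[2X+1] = sum(g(x)*P(x))
= 5*4/13 + 7*3/13 + 9*4/13 + 11*2/13
= 99/13

99/13


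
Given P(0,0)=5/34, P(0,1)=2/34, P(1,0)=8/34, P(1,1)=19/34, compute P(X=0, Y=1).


Read from table: P(X=0, Y=1) = 2/34 = 1/17

1/17


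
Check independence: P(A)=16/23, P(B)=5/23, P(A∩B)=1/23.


P(A)*P(B) = 16/23*5/23 = 80/529
P(A∩B) = 1/23 != 80/529, so not independent

No, A and B are not independent


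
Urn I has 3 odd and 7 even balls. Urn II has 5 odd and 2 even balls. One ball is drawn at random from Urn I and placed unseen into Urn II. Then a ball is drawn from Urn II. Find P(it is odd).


P(transfer odd) = 3/10; P(transfer even) = 7/10
If odd transferred: Urn II has 6 odd of 8, so P(odd|odd moved) = 3/4
If even transferred: Urn II has 5 odd of 8, so P(odd|even moved) = 5/8
By total probability: P(odd) = 3/10*3/4 + 7/10*5/8 = 53/80

53/80


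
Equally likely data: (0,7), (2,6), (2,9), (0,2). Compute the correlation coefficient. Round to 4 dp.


Cov(X,Y) = 1.5000, Var(X) = 1.0000, Var(Y) = 6.5000
rho = Cov/(sqrt(VarX)*sqrt(VarY)) = 0.5883

0.5883


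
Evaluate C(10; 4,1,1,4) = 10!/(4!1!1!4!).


10! = 3628800
Denominator: 4!=24 * 1!=1 * 1!=1 * 4!=24
Coefficient = 3628800 / 576 = 6300

6300


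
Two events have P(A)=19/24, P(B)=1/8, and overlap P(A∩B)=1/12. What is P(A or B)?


P(A∪B) = P(A) + P(B) - P(A∩B)
= 19/24 + 1/8 - 1/12 = 5/6

5/6


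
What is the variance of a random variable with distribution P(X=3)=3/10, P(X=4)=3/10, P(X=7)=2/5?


E[X] = 49/10, E[X^2] = 271/10
Var(X) = E[X^2] - (E[X])^2 = 271/10 - (49/10)^2 = 309/100

309/100


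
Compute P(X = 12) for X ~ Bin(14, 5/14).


P(X=12) = C(14,12) * p^12 * (1-p)^2
= 91 * 244140625/56693912375296 * 81/196
= 257080078125/1587429546508288

257080078125/1587429546508288


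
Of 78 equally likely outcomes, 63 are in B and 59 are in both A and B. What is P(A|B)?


P(A|B) = P(A∩B)/P(B) = (59/78)/(63/78) = 59/63

59/63


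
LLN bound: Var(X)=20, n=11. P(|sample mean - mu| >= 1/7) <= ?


Var(Xbar) = Var(X)/n = 20/11
Chebyshev: P(|Xbar-mu| >= 1/7) <= Var(Xbar)/(1/7)^2 = (20/11)/(1/49) = 980/11
Bound exceeds 1, so trivial bound: 1

1


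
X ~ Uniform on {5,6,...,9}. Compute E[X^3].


E[X^3] = (1/5) * sum(x^3 for x=5..9)
= 1925/5 = 385

385


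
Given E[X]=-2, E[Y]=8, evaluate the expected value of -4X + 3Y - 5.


E[-4X + 3Y - 5] = -4*E[X] + 3*E[Y] - 5
= (-4)*(-2) + (3)*(8) + (-5)
= 8 + 24 - 5 = 27

27


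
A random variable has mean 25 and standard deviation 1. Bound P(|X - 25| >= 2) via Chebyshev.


k = 2/1 = 2
Chebyshev: P(|X-mu| >= k*sigma) <= 1/k^2 = 1/2^2 = 1/4

1/4


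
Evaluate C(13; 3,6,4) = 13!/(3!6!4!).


13! = 6227020800
Denominator: 3!=6 * 6!=720 * 4!=24
Coefficient = 6227020800 / 103680 = 60060

60060


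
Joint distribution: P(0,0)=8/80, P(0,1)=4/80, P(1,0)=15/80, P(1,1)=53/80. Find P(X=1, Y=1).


Read from table: P(X=1, Y=1) = 53/80

53/80


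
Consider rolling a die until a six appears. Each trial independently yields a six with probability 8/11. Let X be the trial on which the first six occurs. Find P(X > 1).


P(X > 1) = P(first 1 trials all fail) = (1-p)^1 = (3/11)^1 = 3/11

3/11


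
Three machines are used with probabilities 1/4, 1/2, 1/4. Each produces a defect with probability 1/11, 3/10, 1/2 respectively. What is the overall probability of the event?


P(A) = P(A|B1)P(B1) + P(A|B2)P(B2) + P(A|B3)P(B3)
= 1/11*1/4 + 3/10*1/2 + 1/2*1/4
= 1/44 + 3/20 + 1/8 = 131/440

131/440


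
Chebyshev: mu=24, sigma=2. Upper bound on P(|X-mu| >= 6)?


k = 6/2 = 3
Chebyshev: P(|X-mu| >= k*sigma) <= 1/k^2 = 1/3^2 = 1/9

1/9


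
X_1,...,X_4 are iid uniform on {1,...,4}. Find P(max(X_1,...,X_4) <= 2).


P(max <= 2) = P(all X_i <= 2) = (P(X_1 <= 2))^4
= (2/4)^4 = (1/2)^4 = 1/16

1/16


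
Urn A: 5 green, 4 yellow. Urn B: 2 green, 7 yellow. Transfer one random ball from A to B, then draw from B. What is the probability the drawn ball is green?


P(transfer green) = 5/9; P(transfer yellow) = 4/9
If green transferred: Urn II has 3 green of 10, so P(green|green moved) = 3/10
If yellow transferred: Urn II has 2 green of 10, so P(green|yellow moved) = 1/5
By total probability: P(green) = 5/9*3/10 + 4/9*1/5 = 23/90

23/90


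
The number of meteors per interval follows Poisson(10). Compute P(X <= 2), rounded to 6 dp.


P(X<=2) = e^(-10)*10^0/0! + e^(-10)*10^1/1! + e^(-10)*10^2/2!
≈ 0.0000453999 + 0.0004539993 + 0.0022699965
= 0.0027693957
≈ 0.002769

0.002769


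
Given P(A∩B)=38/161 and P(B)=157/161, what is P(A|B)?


P(A|B) = P(A∩B)/P(B) = (38/161)/(157/161) = 38/157

38/157


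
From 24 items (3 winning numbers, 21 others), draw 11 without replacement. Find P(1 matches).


P(X=1) = C(3,1)*C(21,10) / C(24,11)
= 3*352716 / 2496144
= 1058148/2496144 = 39/92

39/92


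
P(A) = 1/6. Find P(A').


P(A') = 1 - P(A) = 1 - 1/6 = 5/6

5/6


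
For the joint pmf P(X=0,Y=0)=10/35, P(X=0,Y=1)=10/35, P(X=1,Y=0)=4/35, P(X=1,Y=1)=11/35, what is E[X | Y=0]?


P(Y=0) = 14/35
E[X|Y=0] = (0*10 + 1*4)/14 = 4/14 = 2/7

2/7


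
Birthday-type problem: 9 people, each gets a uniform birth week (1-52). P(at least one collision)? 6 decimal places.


P(all different) = prod((52-i)/52 for i=0..8) = 0.480255
P(at least one match) = 1 - 0.480255 = 0.519745

0.519745


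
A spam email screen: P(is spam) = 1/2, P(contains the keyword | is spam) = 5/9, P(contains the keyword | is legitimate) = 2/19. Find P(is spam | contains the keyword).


P(A) = P(A|B)P(B) + P(A|B')P(B') = 5/9*1/2 + 2/19*1/2 = 113/342
P(B|A) = P(A|B)P(B)/P(A) = (5/18)/(113/342) = 95/113

95/113


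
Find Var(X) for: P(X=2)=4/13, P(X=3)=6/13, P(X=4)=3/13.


E[X] = 38/13, E[X^2] = 118/13
Var(X) = E[X^2] - (E[X])^2 = 118/13 - (38/13)^2 = 90/169

90/169


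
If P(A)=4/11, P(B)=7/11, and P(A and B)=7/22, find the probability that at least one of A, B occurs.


P(A∪B) = P(A) + P(B) - P(A∩B)
= 4/11 + 7/11 - 7/22 = 15/22

15/22


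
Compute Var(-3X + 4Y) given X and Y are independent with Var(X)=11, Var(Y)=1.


Independence => Cov(X,Y)=0
Var(-3X + 4Y) = (-3)^2*Var(X) + 4^2*Var(Y)
= 9*11 + 16*1 = 115

115


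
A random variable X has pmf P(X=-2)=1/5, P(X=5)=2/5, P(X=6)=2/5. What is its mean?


E[X] = sum(x * P(x))
= -2*1/5 + 5*2/5 + 6*2/5
= 4

4


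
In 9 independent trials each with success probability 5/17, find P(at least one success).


P(at least one) = 1 - P(none)
P(none) = (1 - 5/17)^9 = (12/17)^9 = 5159780352/118587876497
P(at least one) = 1 - 5159780352/118587876497 = 113428096145/118587876497

113428096145/118587876497


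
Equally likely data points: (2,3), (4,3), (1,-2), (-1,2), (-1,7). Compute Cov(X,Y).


E[X]=1, E[Y]=13/5, E[XY]=7/5
Cov(X,Y) = E[XY] - E[X]E[Y] = 7/5 - 1*13/5 = -6/5

-6/5


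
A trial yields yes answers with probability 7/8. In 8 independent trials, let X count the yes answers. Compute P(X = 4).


P(X=4) = C(8,4) * p^4 * (1-p)^4
= 70 * 2401/4096 * 1/4096
= 84035/8388608

84035/8388608


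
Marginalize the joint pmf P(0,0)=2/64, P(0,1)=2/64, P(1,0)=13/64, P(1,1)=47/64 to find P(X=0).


P(X=0) = P(0,0)+P(0,1) = 2/64 + 2/64 = 4/64 = 1/16

1/16


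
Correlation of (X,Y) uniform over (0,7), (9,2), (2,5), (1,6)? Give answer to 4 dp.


Cov(X,Y) = -6.5000, Var(X) = 12.5000, Var(Y) = 3.5000
rho = Cov/(sqrt(VarX)*sqrt(VarY)) = -0.9827

-0.9827


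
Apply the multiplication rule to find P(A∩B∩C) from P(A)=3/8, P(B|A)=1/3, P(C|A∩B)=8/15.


P(A∩B∩C) = P(A) * P(B|A) * P(C|A∩B)
= 3/8 * 1/3 * 8/15
= 1/8 * 8/15 = 1/15

1/15


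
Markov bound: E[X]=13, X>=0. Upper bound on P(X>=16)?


Markov: P(X >= a) <= E[X]/a
P(X >= 16) <= 13/16

13/16


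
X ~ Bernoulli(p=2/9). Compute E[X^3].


For Bernoulli: X in {0,1}
E[X^3] = 0^3*(1-2/9) + 1^3*2/9 = 2/9

2/9


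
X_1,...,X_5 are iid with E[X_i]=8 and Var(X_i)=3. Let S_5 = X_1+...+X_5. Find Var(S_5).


By independence, Var(S_n) = n*Var(X_1) = 5*3 = 15

15


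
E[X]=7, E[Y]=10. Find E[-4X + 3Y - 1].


E[-4X + 3Y - 1] = -4*E[X] + 3*E[Y] - 1
= (-4)*(7) + (3)*(10) + (-1)
= -28 + 30 - 1 = 1

1


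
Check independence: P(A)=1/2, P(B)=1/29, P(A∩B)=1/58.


P(A)*P(B) = 1/2*1/29 = 1/58
P(A∩B) = 1/58, which equals P(A)P(B), so independent

Yes, A and B are independent


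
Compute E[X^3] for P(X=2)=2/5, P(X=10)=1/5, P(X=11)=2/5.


E[X^3] = sum(g(x)*P(x))
= 8*2/5 + 1000*1/5 + 1331*2/5
= 3678/5

3678/5


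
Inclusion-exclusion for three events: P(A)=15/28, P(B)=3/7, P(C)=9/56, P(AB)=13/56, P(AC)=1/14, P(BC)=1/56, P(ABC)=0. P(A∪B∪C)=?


P(A∪B∪C) = P(A)+P(B)+P(C) - P(AB)-P(AC)-P(BC) + P(ABC)
= 15/28+3/7+9/56 - 13/56-1/14-1/56 + 0
= 45/56

45/56


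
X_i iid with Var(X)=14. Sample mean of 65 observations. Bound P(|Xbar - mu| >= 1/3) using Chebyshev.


Var(Xbar) = Var(X)/n = 14/65
Chebyshev: P(|Xbar-mu| >= 1/3) <= Var(Xbar)/(1/3)^2 = (14/65)/(1/9) = 126/65
Bound exceeds 1, so trivial bound: 1

1


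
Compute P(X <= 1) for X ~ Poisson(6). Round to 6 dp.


P(X<=1) = e^(-6)*6^0/0! + e^(-6)*6^1/1!
≈ 0.0024787522 + 0.0148725131
= 0.0173512653
≈ 0.017351

0.017351


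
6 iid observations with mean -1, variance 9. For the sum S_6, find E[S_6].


E[S_n] = n*E[X_1] = 6*-1 = -6

-6


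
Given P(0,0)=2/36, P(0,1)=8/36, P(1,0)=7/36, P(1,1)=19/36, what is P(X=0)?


P(X=0) = P(0,0)+P(0,1) = 2/36 + 8/36 = 10/36 = 5/18

5/18


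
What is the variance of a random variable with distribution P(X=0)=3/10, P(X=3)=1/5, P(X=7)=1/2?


E[X] = 41/10, E[X^2] = 263/10
Var(X) = E[X^2] - (E[X])^2 = 263/10 - (41/10)^2 = 949/100

949/100


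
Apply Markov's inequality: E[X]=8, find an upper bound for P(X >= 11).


Markov: P(X >= a) <= E[X]/a
P(X >= 11) <= 8/11

8/11


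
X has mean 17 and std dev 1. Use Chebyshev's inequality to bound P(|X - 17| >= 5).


k = 5/1 = 5
Chebyshev: P(|X-mu| >= k*sigma) <= 1/k^2 = 1/5^2 = 1/25

1/25


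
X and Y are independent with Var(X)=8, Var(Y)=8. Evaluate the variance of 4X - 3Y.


Independence => Cov(X,Y)=0
Var(4X - 3Y) = 4^2*Var(X) + (-3)^2*Var(Y)
= 16*8 + 9*8 = 200

200


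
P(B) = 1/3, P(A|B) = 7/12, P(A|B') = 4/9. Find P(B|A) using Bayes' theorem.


P(A) = P(A|B)P(B) + P(A|B')P(B') = 7/12*1/3 + 4/9*2/3 = 53/108
P(B|A) = P(A|B)P(B)/P(A) = (7/36)/(53/108) = 21/53

21/53


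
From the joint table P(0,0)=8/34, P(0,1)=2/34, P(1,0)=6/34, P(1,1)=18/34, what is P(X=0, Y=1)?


Read from table: P(X=0, Y=1) = 2/34 = 1/17

1/17


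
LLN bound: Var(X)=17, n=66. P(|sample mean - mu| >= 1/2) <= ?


Var(Xbar) = Var(X)/n = 17/66
Chebyshev: P(|Xbar-mu| >= 1/2) <= Var(Xbar)/(1/2)^2 = (17/66)/(1/4) = 34/33
Bound exceeds 1, so trivial bound: 1

1


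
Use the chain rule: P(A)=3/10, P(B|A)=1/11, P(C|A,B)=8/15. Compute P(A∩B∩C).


P(A∩B∩C) = P(A) * P(B|A) * P(C|A∩B)
= 3/10 * 1/11 * 8/15
= 3/110 * 8/15 = 4/275

4/275


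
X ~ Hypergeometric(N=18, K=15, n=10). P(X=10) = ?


P(X=10) = C(15,10)*C(3,0) / C(18,10)
= 3003*1 / 43758
= 3003/43758 = 7/102

7/102


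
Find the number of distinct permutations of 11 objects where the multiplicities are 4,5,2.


11! = 39916800
Denominator: 4!=24 * 5!=120 * 2!=2
Coefficient = 39916800 / 5760 = 6930

6930


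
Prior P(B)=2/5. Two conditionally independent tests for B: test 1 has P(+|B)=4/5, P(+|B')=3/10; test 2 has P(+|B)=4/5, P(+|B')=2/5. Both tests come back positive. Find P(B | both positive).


After test 1: P(+) = 4/5*2/5 + 3/10*3/5 = 1/2
P(B|+) = (8/25)/(1/2) = 16/25
After test 2 (use post1 as new prior): P(+) = 4/5*16/25 + 2/5*9/25 = 82/125
P(B|+,+) = (64/125)/(82/125) = 32/41

32/41


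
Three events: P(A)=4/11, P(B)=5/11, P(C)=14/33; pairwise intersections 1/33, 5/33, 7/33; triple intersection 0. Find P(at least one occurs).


P(A∪B∪C) = P(A)+P(B)+P(C) - P(AB)-P(AC)-P(BC) + P(ABC)
= 4/11+5/11+14/33 - 1/33-5/33-7/33 + 0
= 28/33

28/33


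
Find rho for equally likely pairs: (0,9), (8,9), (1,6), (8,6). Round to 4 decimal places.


Cov(X,Y) = -0.3750, Var(X) = 14.1875, Var(Y) = 2.2500
rho = Cov/(sqrt(VarX)*sqrt(VarY)) = -0.0664

-0.0664


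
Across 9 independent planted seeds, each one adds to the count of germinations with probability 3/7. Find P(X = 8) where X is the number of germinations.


P(X=8) = C(9,8) * p^8 * (1-p)^1
= 9 * 6561/5764801 * 4/7
= 236196/40353607

236196/40353607


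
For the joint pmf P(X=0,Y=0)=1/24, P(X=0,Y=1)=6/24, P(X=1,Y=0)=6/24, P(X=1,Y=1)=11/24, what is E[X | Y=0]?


P(Y=0) = 7/24
E[X|Y=0] = (0*1 + 1*6)/7 = 6/7

6/7


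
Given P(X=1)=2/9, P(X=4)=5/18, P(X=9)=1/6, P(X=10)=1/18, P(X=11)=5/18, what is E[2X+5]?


E[2X+5] = sum(g(x)*P(x))
= 7*2/9 + 13*5/18 + 23*1/6 + 25*1/18 + 27*5/18
= 161/9

161/9


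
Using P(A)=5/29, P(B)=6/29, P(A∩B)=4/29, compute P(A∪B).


P(A∪B) = P(A) + P(B) - P(A∩B)
= 5/29 + 6/29 - 4/29 = 7/29

7/29


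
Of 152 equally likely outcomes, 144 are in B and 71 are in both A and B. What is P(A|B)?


P(A|B) = P(A∩B)/P(B) = (71/152)/(144/152) = 71/144

71/144


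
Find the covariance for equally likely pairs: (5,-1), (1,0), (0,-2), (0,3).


E[X]=3/2, E[Y]=0, E[XY]=-5/4
Cov(X,Y) = E[XY] - E[X]E[Y] = -5/4 - 3/2*0 = -5/4

-5/4


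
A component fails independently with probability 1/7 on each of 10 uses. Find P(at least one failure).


P(at least one) = 1 - P(none)
P(none) = (1 - 1/7)^10 = (6/7)^10 = 60466176/282475249
P(at least one) = 1 - 60466176/282475249 = 222009073/282475249

222009073/282475249


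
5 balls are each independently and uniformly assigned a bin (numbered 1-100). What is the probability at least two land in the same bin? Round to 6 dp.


P(all different) = prod((100-i)/100 for i=0..4) = 0.903450
P(at least one match) = 1 - 0.903450 = 0.096550

0.096550


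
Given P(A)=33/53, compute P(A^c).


P(A') = 1 - P(A) = 1 - 33/53 = 20/53

20/53


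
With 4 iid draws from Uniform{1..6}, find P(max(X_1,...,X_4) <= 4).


P(max <= 4) = P(all X_i <= 4) = (P(X_1 <= 4))^4
= (4/6)^4 = (2/3)^4 = 16/81

16/81


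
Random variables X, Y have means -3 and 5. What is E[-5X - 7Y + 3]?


E[-5X - 7Y + 3] = -5*E[X] - 7*E[Y] + 3
= (-5)*(-3) + (-7)*(5) + (3)
= 15 - 35 + 3 = -17

-17


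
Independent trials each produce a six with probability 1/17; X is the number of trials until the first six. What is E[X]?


For geometric (trials until first success), E[X] = 1/p = 1/(1/17) = 17

17


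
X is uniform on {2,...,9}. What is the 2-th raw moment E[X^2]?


E[X^2] = (1/8) * sum(x^2 for x=2..9)
= 284/8 = 71/2

71/2


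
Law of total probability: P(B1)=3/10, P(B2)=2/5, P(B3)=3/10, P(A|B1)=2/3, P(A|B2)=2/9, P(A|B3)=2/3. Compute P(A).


P(A) = P(A|B1)P(B1) + P(A|B2)P(B2) + P(A|B3)P(B3)
= 2/3*3/10 + 2/9*2/5 + 2/3*3/10
= 1/5 + 4/45 + 1/5 = 22/45

22/45


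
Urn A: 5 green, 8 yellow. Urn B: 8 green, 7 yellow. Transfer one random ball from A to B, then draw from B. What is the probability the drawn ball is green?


P(transfer green) = 5/13; P(transfer yellow) = 8/13
If green transferred: Urn II has 9 green of 16, so P(green|green moved) = 9/16
If yellow transferred: Urn II has 8 green of 16, so P(green|yellow moved) = 1/2
By total probability: P(green) = 5/13*9/16 + 8/13*1/2 = 109/208

109/208


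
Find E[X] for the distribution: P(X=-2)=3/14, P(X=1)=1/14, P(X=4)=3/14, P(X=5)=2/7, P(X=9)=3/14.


E[X] = sum(x * P(x))
= -2*3/14 + 1*1/14 + 4*3/14 + 5*2/7 + 9*3/14
= 27/7

27/7


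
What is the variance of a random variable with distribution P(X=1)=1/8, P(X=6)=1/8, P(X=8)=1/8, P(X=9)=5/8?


E[X] = 15/2, E[X^2] = 253/4
Var(X) = E[X^2] - (E[X])^2 = 253/4 - (15/2)^2 = 7

7


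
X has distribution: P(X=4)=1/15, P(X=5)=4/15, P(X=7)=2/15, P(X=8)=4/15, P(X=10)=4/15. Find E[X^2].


E[X^2] = sum(g(x)*P(x))
= 16*1/15 + 25*4/15 + 49*2/15 + 64*4/15 + 100*4/15
= 58

58


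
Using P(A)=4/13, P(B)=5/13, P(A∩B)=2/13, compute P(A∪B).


P(A∪B) = P(A) + P(B) - P(A∩B)
= 4/13 + 5/13 - 2/13 = 7/13

7/13


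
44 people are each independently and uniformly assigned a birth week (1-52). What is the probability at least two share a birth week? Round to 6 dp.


P(all different) = prod((52-i)/52 for i=0..43) = 0.000000
P(at least one match) = 1 - 0.000000 = 1.000000

1.000000


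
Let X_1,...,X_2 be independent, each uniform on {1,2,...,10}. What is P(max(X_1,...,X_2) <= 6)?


P(max <= 6) = P(all X_i <= 6) = (P(X_1 <= 6))^2
= (6/10)^2 = (3/5)^2 = 9/25

9/25


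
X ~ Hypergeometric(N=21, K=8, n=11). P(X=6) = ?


P(X=6) = C(8,6)*C(13,5) / C(21,11)
= 28*1287 / 352716
= 36036/352716 = 33/323

33/323


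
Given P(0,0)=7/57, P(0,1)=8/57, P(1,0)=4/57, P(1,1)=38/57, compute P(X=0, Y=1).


Read from table: P(X=0, Y=1) = 8/57

8/57


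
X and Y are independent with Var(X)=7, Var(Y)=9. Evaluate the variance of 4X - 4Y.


Independence => Cov(X,Y)=0
Var(4X - 4Y) = 4^2*Var(X) + (-4)^2*Var(Y)
= 16*7 + 16*9 = 256

256


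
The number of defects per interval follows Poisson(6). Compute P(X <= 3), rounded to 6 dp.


P(X<=3) = e^(-6)*6^0/0! + e^(-6)*6^1/1! + e^(-6)*6^2/2! + e^(-6)*6^3/3!
≈ 0.0024787522 + 0.0148725131 + 0.0446175392 + 0.0892350784
= 0.1512038829
≈ 0.151204

0.151204


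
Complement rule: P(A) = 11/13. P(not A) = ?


P(A') = 1 - P(A) = 1 - 11/13 = 2/13

2/13


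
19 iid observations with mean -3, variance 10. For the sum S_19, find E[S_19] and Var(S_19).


E[S_n] = n*mu = 19*-3 = -57
Var(S_n) = n*sigma^2 = 19*10 = 190

E[S_19]=-57, Var(S_19)=190


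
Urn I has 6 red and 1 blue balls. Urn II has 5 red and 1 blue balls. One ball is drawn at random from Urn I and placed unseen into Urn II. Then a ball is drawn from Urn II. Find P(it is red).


P(transfer red) = 6/7; P(transfer blue) = 1/7
If red transferred: Urn II has 6 red of 7, so P(red|red moved) = 6/7
If blue transferred: Urn II has 5 red of 7, so P(red|blue moved) = 5/7
By total probability: P(red) = 6/7*6/7 + 1/7*5/7 = 41/49

41/49


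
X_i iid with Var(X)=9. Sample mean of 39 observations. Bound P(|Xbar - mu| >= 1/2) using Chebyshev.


Var(Xbar) = Var(X)/n = 9/39
Chebyshev: P(|Xbar-mu| >= 1/2) <= Var(Xbar)/(1/2)^2 = (3/13)/(1/4) = 12/13

12/13


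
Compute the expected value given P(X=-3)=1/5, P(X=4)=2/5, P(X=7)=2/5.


E[X] = sum(x * P(x))
= -3*1/5 + 4*2/5 + 7*2/5
= 19/5

19/5


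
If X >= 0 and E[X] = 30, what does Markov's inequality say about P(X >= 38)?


Markov: P(X >= a) <= E[X]/a
P(X >= 38) <= 30/38 = 15/19

15/19


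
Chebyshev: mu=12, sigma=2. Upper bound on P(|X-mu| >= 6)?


k = 6/2 = 3
Chebyshev: P(|X-mu| >= k*sigma) <= 1/k^2 = 1/3^2 = 1/9

1/9


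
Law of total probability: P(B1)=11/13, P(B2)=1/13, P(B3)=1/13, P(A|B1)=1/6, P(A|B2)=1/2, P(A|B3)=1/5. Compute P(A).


P(A) = P(A|B1)P(B1) + P(A|B2)P(B2) + P(A|B3)P(B3)
= 1/6*11/13 + 1/2*1/13 + 1/5*1/13
= 11/78 + 1/26 + 1/65 = 38/195

38/195


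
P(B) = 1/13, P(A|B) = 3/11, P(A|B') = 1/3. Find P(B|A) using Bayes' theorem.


P(A) = P(A|B)P(B) + P(A|B')P(B') = 3/11*1/13 + 1/3*12/13 = 47/143
P(B|A) = P(A|B)P(B)/P(A) = (3/143)/(47/143) = 3/47

3/47


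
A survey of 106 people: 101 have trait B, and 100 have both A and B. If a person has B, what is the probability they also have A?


P(A|B) = P(A∩B)/P(B) = (100/106)/(101/106) = 100/101

100/101


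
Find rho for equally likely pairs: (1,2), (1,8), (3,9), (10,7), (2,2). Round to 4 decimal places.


Cov(X,Y) = 3.1600, Var(X) = 11.4400, Var(Y) = 9.0400
rho = Cov/(sqrt(VarX)*sqrt(VarY)) = 0.3107

0.3107


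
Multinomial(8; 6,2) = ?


8! = 40320
Denominator: 6!=720 * 2!=2
Coefficient = 40320 / 1440 = 28

28


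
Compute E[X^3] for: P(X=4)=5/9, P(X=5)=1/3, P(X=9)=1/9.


E[X^3] = sum(x^3 * P(x))
= 64*5/9 + 125*1/3 + 729*1/9
= 1424/9

1424/9


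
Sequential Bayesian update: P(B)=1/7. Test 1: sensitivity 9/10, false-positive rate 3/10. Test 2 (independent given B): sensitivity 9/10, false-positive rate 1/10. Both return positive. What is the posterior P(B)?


After test 1: P(+) = 9/10*1/7 + 3/10*6/7 = 27/70
P(B|+) = (9/70)/(27/70) = 1/3
After test 2 (use post1 as new prior): P(+) = 9/10*1/3 + 1/10*2/3 = 11/30
P(B|+,+) = (3/10)/(11/30) = 9/11

9/11


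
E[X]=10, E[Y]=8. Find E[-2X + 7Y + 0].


E[-2X + 7Y + 0] = -2*E[X] + 7*E[Y] + 0
= (-2)*(10) + (7)*(8) + (0)
= -20 + 56 + 0 = 36

36


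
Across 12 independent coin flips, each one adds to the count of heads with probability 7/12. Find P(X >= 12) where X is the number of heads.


P(X>=12) = P(X=12)
= 13841287201/8916100448256
= 13841287201/8916100448256

13841287201/8916100448256


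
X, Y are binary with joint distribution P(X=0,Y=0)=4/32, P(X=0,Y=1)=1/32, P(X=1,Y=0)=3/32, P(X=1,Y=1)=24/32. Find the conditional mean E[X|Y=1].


P(Y=1) = 25/32
E[X|Y=1] = (0*1 + 1*24)/25 = 24/25

24/25


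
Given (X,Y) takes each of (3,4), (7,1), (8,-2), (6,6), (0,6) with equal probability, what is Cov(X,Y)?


E[X]=24/5, E[Y]=3, E[XY]=39/5
Cov(X,Y) = E[XY] - E[X]E[Y] = 39/5 - 24/5*3 = -33/5

-33/5


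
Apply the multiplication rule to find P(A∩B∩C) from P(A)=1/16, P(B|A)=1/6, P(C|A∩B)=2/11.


P(A∩B∩C) = P(A) * P(B|A) * P(C|A∩B)
= 1/16 * 1/6 * 2/11
= 1/96 * 2/11 = 1/528

1/528


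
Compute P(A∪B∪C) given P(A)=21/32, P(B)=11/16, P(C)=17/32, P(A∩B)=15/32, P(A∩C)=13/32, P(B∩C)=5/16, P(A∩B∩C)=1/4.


P(A∪B∪C) = P(A)+P(B)+P(C) - P(AB)-P(AC)-P(BC) + P(ABC)
= 21/32+11/16+17/32 - 15/32-13/32-5/16 + 1/4
= 15/16

15/16


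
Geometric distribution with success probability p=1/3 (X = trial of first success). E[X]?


For geometric (trials until first success), E[X] = 1/p = 1/(1/3) = 3

3


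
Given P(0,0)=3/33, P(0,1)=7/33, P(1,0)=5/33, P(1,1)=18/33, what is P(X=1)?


P(X=1) = P(1,0)+P(1,1) = 5/33 + 18/33 = 23/33

23/33


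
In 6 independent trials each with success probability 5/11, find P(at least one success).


P(at least one) = 1 - P(none)
P(none) = (1 - 5/11)^6 = (6/11)^6 = 46656/1771561
P(at least one) = 1 - 46656/1771561 = 1724905/1771561

1724905/1771561


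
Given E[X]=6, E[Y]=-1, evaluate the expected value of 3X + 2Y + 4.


E[3X + 2Y + 4] = 3*E[X] + 2*E[Y] + 4
= (3)*(6) + (2)*(-1) + (4)
= 18 - 2 + 4 = 20

20


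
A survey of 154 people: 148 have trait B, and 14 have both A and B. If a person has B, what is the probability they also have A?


P(A|B) = P(A∩B)/P(B) = (14/154)/(148/154) = 14/148 = 7/74

7/74


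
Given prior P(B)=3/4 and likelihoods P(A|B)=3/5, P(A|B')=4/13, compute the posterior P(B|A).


P(A) = P(A|B)P(B) + P(A|B')P(B') = 3/5*3/4 + 4/13*1/4 = 137/260
P(B|A) = P(A|B)P(B)/P(A) = (9/20)/(137/260) = 117/137

117/137


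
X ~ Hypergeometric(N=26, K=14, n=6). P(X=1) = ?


P(X=1) = C(14,1)*C(12,5) / C(26,6)
= 14*792 / 230230
= 11088/230230 = 72/1495

72/1495


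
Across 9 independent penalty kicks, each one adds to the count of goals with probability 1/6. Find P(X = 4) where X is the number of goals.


P(X=4) = C(9,4) * p^4 * (1-p)^5
= 126 * 1/1296 * 3125/7776
= 21875/559872

21875/559872


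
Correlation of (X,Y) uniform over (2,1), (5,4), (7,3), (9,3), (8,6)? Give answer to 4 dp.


Cov(X,Y) = 2.5200, Var(X) = 6.1600, Var(Y) = 2.6400
rho = Cov/(sqrt(VarX)*sqrt(VarY)) = 0.6249

0.6249


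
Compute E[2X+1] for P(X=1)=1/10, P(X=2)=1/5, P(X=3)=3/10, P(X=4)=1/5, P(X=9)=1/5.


E[2X+1] = sum(g(x)*P(x))
= 3*1/10 + 5*1/5 + 7*3/10 + 9*1/5 + 19*1/5
= 9

9


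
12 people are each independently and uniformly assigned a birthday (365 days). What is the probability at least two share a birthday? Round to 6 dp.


P(all different) = prod((365-i)/365 for i=0..11) = 0.832975
P(at least one match) = 1 - 0.832975 = 0.167025

0.167025


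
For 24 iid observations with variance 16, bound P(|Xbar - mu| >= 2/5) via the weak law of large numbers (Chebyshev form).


Var(Xbar) = Var(X)/n = 16/24
Chebyshev: P(|Xbar-mu| >= 2/5) <= Var(Xbar)/(2/5)^2 = (2/3)/(4/25) = 25/6
Bound exceeds 1, so trivial bound: 1

1


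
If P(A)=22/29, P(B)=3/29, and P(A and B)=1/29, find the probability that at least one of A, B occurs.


P(A∪B) = P(A) + P(B) - P(A∩B)
= 22/29 + 3/29 - 1/29 = 24/29

24/29


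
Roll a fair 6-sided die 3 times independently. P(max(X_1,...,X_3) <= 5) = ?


P(max <= 5) = P(all X_i <= 5) = (P(X_1 <= 5))^3
= (5/6)^3 = 125/216

125/216


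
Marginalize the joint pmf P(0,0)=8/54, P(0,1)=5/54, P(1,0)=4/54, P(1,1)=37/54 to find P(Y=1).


P(Y=1) = P(0,1)+P(1,1) = 5/54 + 37/54 = 42/54 = 7/9

7/9


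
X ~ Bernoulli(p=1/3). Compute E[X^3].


For Bernoulli: X in {0,1}
E[X^3] = 0^3*(1-1/3) + 1^3*1/3 = 1/3

1/3


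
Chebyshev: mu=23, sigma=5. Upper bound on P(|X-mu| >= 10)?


k = 10/5 = 2
Chebyshev: P(|X-mu| >= k*sigma) <= 1/k^2 = 1/2^2 = 1/4

1/4


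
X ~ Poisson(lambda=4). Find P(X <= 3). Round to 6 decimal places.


P(X<=3) = e^(-4)*4^0/0! + e^(-4)*4^1/1! + e^(-4)*4^2/2! + e^(-4)*4^3/3!
≈ 0.0183156389 + 0.0732625556 + 0.1465251111 + 0.1953668148
= 0.4334701204
≈ 0.433470

0.433470


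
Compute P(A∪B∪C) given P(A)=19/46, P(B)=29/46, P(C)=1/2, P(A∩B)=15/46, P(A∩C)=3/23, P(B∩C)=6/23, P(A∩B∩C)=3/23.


P(A∪B∪C) = P(A)+P(B)+P(C) - P(AB)-P(AC)-P(BC) + P(ABC)
= 19/46+29/46+1/2 - 15/46-3/23-6/23 + 3/23
= 22/23

22/23


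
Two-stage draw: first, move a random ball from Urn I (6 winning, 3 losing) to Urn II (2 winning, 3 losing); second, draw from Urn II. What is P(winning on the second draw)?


P(transfer winning) = 6/9 = 2/3; P(transfer losing) = 1/3
If winning transferred: Urn II has 3 winning of 6, so P(winning|winning moved) = 1/2
If losing transferred: Urn II has 2 winning of 6, so P(winning|losing moved) = 1/3
By total probability: P(winning) = 2/3*1/2 + 1/3*1/3 = 4/9

4/9


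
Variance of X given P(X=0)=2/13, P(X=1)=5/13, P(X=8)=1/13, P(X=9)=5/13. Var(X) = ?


E[X] = 58/13, E[X^2] = 474/13
Var(X) = E[X^2] - (E[X])^2 = 474/13 - (58/13)^2 = 2798/169

2798/169


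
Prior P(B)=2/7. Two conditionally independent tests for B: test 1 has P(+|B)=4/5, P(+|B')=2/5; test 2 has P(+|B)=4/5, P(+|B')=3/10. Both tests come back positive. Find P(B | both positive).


After test 1: P(+) = 4/5*2/7 + 2/5*5/7 = 18/35
P(B|+) = (8/35)/(18/35) = 4/9
After test 2 (use post1 as new prior): P(+) = 4/5*4/9 + 3/10*5/9 = 47/90
P(B|+,+) = (16/45)/(47/90) = 32/47

32/47


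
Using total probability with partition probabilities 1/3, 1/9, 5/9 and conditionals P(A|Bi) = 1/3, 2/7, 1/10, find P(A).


P(A) = P(A|B1)P(B1) + P(A|B2)P(B2) + P(A|B3)P(B3)
= 1/3*1/3 + 2/7*1/9 + 1/10*5/9
= 1/9 + 2/63 + 1/18 = 25/126

25/126


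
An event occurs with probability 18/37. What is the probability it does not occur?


P(A') = 1 - P(A) = 1 - 18/37 = 19/37

19/37


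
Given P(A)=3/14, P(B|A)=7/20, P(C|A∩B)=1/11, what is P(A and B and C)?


P(A∩B∩C) = P(A) * P(B|A) * P(C|A∩B)
= 3/14 * 7/20 * 1/11
= 3/40 * 1/11 = 3/440

3/440


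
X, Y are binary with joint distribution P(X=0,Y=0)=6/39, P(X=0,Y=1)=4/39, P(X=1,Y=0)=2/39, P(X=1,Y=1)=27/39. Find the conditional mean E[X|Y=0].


P(Y=0) = 8/39
E[X|Y=0] = (0*6 + 1*2)/8 = 2/8 = 1/4

1/4


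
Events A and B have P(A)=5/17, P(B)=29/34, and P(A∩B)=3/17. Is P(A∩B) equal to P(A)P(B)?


P(A)*P(B) = 5/17*29/34 = 145/578
P(A∩B) = 3/17 != 145/578, so not independent

No, A and B are not independent


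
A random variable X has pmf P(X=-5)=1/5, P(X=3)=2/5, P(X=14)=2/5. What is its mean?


E[X] = sum(x * P(x))
= -5*1/5 + 3*2/5 + 14*2/5
= 29/5

29/5


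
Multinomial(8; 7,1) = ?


8! = 40320
Denominator: 7!=5040 * 1!=1
Coefficient = 40320 / 5040 = 8

8


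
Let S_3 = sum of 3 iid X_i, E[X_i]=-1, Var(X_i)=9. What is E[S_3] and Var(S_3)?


E[S_n] = n*mu = 3*-1 = -3
Var(S_n) = n*sigma^2 = 3*9 = 27

E[S_3]=-3, Var(S_3)=27


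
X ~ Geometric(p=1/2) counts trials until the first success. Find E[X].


For geometric (trials until first success), E[X] = 1/p = 1/(1/2) = 2

2


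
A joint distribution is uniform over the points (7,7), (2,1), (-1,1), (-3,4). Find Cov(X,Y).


E[X]=5/4, E[Y]=13/4, E[XY]=19/2
Cov(X,Y) = E[XY] - E[X]E[Y] = 19/2 - 5/4*13/4 = 87/16

87/16


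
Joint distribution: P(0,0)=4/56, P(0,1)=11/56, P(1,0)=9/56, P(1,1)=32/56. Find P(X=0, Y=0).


Read from table: P(X=0, Y=0) = 4/56 = 1/14

1/14


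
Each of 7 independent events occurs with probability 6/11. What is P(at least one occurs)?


P(at least one) = 1 - P(none)
P(none) = (1 - 6/11)^7 = (5/11)^7 = 78125/19487171
P(at least one) = 1 - 78125/19487171 = 19409046/19487171

19409046/19487171


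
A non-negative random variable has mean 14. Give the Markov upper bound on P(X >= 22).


Markov: P(X >= a) <= E[X]/a
P(X >= 22) <= 14/22 = 7/11

7/11


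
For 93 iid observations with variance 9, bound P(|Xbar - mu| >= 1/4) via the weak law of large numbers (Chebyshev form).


Var(Xbar) = Var(X)/n = 9/93
Chebyshev: P(|Xbar-mu| >= 1/4) <= Var(Xbar)/(1/4)^2 = (3/31)/(1/16) = 48/31
Bound exceeds 1, so trivial bound: 1

1


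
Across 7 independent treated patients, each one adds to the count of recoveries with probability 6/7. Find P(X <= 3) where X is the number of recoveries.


P(X<=3) = P(X=0) + P(X=1) + P(X=2) + P(X=3)
= 1/823543 + 6/117649 + 108/117649 + 1080/117649
= 8359/823543

8359/823543


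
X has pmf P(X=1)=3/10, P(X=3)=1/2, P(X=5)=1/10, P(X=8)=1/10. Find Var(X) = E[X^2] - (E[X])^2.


E[X] = 31/10, E[X^2] = 137/10
Var(X) = E[X^2] - (E[X])^2 = 137/10 - (31/10)^2 = 409/100

409/100


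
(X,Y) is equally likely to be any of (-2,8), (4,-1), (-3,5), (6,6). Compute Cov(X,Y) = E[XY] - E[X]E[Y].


E[X]=5/4, E[Y]=9/2, E[XY]=1/4
Cov(X,Y) = E[XY] - E[X]E[Y] = 1/4 - 5/4*9/2 = -43/8

-43/8


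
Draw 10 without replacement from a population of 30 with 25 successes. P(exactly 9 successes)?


P(X=9) = C(25,9)*C(5,1) / C(30,10)
= 2042975*5 / 30045015
= 10214875/30045015 = 8075/23751

8075/23751


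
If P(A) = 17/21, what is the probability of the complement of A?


P(A') = 1 - P(A) = 1 - 17/21 = 4/21

4/21


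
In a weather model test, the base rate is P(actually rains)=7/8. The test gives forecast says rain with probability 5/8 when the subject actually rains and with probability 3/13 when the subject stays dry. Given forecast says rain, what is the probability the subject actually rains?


P(A) = P(A|B)P(B) + P(A|B')P(B') = 5/8*7/8 + 3/13*1/8 = 479/832
P(B|A) = P(A|B)P(B)/P(A) = (35/64)/(479/832) = 455/479

455/479


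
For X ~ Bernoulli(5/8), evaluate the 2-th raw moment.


For Bernoulli: X in {0,1}
E[X^2] = 0^2*(1-5/8) + 1^2*5/8 = 5/8

5/8


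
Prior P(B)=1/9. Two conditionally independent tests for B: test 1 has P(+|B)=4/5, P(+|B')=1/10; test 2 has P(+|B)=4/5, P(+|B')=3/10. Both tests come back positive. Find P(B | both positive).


After test 1: P(+) = 4/5*1/9 + 1/10*8/9 = 8/45
P(B|+) = (4/45)/(8/45) = 1/2
After test 2 (use post1 as new prior): P(+) = 4/5*1/2 + 3/10*1/2 = 11/20
P(B|+,+) = (2/5)/(11/20) = 8/11

8/11


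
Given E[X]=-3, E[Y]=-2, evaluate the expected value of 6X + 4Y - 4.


E[6X + 4Y - 4] = 6*E[X] + 4*E[Y] - 4
= (6)*(-3) + (4)*(-2) + (-4)
= -18 - 8 - 4 = -30

-30


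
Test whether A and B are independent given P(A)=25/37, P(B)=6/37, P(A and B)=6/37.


P(A)*P(B) = 25/37*6/37 = 150/1369
P(A∩B) = 6/37 != 150/1369, so not independent

No, A and B are not independent


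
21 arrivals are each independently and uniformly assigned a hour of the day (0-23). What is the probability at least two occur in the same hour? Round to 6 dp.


P(all different) = prod((24-i)/24 for i=0..20) = 0.000001
P(at least one match) = 1 - 0.000001 = 0.999999

0.999999


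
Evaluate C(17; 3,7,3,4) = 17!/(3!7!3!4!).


17! = 355687428096000
Denominator: 3!=6 * 7!=5040 * 3!=6 * 4!=24
Coefficient = 355687428096000 / 4354560 = 81681600

81681600


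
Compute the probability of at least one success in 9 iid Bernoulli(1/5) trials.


P(at least one) = 1 - P(none)
P(none) = (1 - 1/5)^9 = (4/5)^9 = 262144/1953125
P(at least one) = 1 - 262144/1953125 = 1690981/1953125

1690981/1953125


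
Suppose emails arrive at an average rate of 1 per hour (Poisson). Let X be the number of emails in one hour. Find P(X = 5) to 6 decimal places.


P(X=5) = e^(-1) * 1^5 / 5!
≈ 0.3678794412 * 1 / 120
≈ 0.003066

0.003066


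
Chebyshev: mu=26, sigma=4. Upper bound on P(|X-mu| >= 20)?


k = 20/4 = 5
Chebyshev: P(|X-mu| >= k*sigma) <= 1/k^2 = 1/5^2 = 1/25

1/25


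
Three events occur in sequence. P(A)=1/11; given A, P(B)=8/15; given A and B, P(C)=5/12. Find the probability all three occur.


P(A∩B∩C) = P(A) * P(B|A) * P(C|A∩B)
= 1/11 * 8/15 * 5/12
= 8/165 * 5/12 = 2/99

2/99


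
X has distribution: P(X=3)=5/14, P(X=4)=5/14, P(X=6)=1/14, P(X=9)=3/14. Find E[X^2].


E[X^2] = sum(g(x)*P(x))
= 9*5/14 + 16*5/14 + 36*1/14 + 81*3/14
= 202/7

202/7


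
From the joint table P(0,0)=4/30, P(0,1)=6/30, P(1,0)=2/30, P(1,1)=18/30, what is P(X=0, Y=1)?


Read from table: P(X=0, Y=1) = 6/30 = 1/5

1/5


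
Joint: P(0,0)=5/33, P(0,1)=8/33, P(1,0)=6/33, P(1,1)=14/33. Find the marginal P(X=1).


P(X=1) = P(1,0)+P(1,1) = 6/33 + 14/33 = 20/33

20/33


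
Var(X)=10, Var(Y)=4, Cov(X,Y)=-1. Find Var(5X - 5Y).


Var(5X - 5Y) = 5^2*Var(X) + (-5)^2*Var(Y) + 2*5*(-5)*Cov(X,Y)
= 25*10 + 25*4 - 50*(-1)
= 250 + 100 + 50 = 400

400


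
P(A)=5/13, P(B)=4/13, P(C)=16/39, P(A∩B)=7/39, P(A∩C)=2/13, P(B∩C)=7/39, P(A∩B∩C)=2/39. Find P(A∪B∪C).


P(A∪B∪C) = P(A)+P(B)+P(C) - P(AB)-P(AC)-P(BC) + P(ABC)
= 5/13+4/13+16/39 - 7/39-2/13-7/39 + 2/39
= 25/39

25/39


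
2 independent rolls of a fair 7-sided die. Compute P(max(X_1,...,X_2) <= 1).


P(max <= 1) = P(all X_i <= 1) = (P(X_1 <= 1))^2
= (1/7)^2 = 1/49

1/49


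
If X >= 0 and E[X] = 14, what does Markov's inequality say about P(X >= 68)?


Markov: P(X >= a) <= E[X]/a
P(X >= 68) <= 14/68 = 7/34

7/34


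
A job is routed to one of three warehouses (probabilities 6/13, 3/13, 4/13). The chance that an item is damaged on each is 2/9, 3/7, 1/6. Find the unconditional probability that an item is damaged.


P(A) = P(A|B1)P(B1) + P(A|B2)P(B2) + P(A|B3)P(B3)
= 2/9*6/13 + 3/7*3/13 + 1/6*4/13
= 4/39 + 9/91 + 2/39 = 23/91

23/91


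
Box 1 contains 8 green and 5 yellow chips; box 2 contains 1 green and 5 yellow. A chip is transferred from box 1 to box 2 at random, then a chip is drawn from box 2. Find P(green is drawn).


P(transfer green) = 8/13; P(transfer yellow) = 5/13
If green transferred: Urn II has 2 green of 7, so P(green|green moved) = 2/7
If yellow transferred: Urn II has 1 green of 7, so P(green|yellow moved) = 1/7
By total probability: P(green) = 8/13*2/7 + 5/13*1/7 = 3/13

3/13


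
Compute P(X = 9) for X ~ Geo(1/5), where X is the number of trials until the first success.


P(X=9) = (1-p)^8 * p = (4/5)^8 * 1/5
= 65536/390625 * 1/5 = 65536/1953125

65536/1953125


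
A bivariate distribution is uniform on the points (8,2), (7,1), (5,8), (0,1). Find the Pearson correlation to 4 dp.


Cov(X,Y) = 0.7500, Var(X) = 9.5000, Var(Y) = 8.5000
rho = Cov/(sqrt(VarX)*sqrt(VarY)) = 0.0835

0.0835


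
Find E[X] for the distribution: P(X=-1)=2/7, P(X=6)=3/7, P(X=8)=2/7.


E[X] = sum(x * P(x))
= -1*2/7 + 6*3/7 + 8*2/7
= 32/7

32/7


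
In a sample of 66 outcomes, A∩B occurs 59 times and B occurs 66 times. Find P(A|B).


P(A|B) = P(A∩B)/P(B) = (59/66)/(66/66) = 59/66

59/66


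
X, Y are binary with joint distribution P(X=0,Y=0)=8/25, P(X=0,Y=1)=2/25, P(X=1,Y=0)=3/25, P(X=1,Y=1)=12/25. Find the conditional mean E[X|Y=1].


P(Y=1) = 14/25
E[X|Y=1] = (0*2 + 1*12)/14 = 12/14 = 6/7

6/7


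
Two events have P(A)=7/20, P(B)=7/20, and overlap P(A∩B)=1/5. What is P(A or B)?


P(A∪B) = P(A) + P(B) - P(A∩B)
= 7/20 + 7/20 - 1/5 = 1/2

1/2


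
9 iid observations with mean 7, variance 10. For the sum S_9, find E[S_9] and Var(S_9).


E[S_n] = n*mu = 9*7 = 63
Var(S_n) = n*sigma^2 = 9*10 = 90

E[S_9]=63, Var(S_9)=90
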